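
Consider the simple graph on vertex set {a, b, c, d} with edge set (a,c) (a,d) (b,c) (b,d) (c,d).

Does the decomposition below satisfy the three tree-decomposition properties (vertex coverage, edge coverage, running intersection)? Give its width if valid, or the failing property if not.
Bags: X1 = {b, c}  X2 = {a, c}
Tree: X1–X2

No — vertex d appears in no bag.

A tree decomposition must satisfy three properties: every vertex lies in some bag; for every edge, both endpoints lie together in some bag; and for every vertex, the bags containing it form a connected subtree. Here vertex d appears in no bag, so the decomposition is invalid.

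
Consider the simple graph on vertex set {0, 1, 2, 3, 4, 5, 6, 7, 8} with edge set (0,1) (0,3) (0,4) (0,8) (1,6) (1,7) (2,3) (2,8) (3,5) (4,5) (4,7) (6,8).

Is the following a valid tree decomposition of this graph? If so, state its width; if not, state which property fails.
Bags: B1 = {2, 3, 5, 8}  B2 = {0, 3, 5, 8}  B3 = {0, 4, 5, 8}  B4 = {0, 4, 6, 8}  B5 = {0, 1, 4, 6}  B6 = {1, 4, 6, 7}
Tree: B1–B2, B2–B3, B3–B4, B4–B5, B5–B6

Every vertex of G appears in some bag (union = {0, 1, 2, 3, 4, 5, 6, 7, 8}); every edge is covered by a bag; and for each vertex v the set of bags containing v is connected in the bag tree. The decomposition is therefore valid. The largest bag has 4 vertices, so the width is 3.

Yes; width 3.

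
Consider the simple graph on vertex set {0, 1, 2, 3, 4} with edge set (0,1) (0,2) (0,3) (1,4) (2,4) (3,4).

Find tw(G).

A width-2 tree decomposition is:
Bags: B1 = {0, 3, 4}  B2 = {0, 1, 4}  B3 = {0, 2, 4}
Tree: B1–B2, B2–B3
Every bag has size at most 3, so the width is 3 − 1 = 2 and tw(G) ≤ 2. Since 4–3–0–1–4 is a cycle in G, G is not acyclic. Forests are exactly the graphs of treewidth ≤ 1, so tw(G) ≥ 2. The upper and lower bounds meet at 2, so that is the treewidth.

2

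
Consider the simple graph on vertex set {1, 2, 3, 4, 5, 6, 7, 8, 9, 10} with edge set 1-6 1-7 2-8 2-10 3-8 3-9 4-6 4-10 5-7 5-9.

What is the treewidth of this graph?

2

A width-2 tree decomposition is:
Bags: B1 = {1, 5, 7}  B2 = {1, 5, 6}  B3 = {4, 5, 6}  B4 = {4, 5, 10}  B5 = {2, 5, 10}  B6 = {2, 5, 8}  B7 = {3, 5, 8}  B8 = {3, 5, 9}
Tree: B1–B2, B2–B3, B3–B4, B4–B5, B5–B6, B6–B7, B7–B8
Each bag holds 3 vertices, so the decomposition has width 2, which upper-bounds the treewidth. For the lower bound, G contains the cycle 5–7–1–6–4–10–2–8–3–9–5, so G is not a forest; only forests have treewidth ≤ 1, hence tw(G) ≥ 2. Combining the bounds, tw(G) = 2.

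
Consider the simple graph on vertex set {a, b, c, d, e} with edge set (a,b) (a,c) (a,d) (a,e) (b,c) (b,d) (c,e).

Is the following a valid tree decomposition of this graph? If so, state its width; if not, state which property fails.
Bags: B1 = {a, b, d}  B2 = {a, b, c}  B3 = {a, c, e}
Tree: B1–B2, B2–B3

Yes; width 2.

Checking the three conditions: (i) the bags cover all of {a, b, c, d, e}; (ii) for each edge, some bag contains both endpoints; (iii) the bags containing any fixed vertex form a subtree. All hold, so the decomposition is valid with width 3 − 1 = 2.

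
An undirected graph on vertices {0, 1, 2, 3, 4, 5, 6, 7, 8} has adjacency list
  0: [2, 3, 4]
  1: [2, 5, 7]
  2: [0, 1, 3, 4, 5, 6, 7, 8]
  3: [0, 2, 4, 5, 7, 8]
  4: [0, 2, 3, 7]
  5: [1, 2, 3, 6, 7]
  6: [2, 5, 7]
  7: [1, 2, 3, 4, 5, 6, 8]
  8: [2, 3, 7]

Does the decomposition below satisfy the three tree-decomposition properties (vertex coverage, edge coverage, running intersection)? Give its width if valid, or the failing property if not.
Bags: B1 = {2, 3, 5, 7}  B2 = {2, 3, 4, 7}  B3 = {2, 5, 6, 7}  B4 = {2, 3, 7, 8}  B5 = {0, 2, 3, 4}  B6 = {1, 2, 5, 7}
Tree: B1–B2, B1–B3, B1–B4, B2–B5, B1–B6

Yes; width 3.

Every vertex of G appears in some bag (union = {0, 1, 2, 3, 4, 5, 6, 7, 8}); every edge is covered by a bag; and for each vertex v the set of bags containing v is connected in the bag tree. The decomposition is therefore valid. The largest bag has 4 vertices, so the width is 3.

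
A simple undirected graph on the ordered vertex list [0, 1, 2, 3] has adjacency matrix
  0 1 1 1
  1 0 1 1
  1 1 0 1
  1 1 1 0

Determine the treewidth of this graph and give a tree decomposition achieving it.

Treewidth 3.
One such decomposition:
Bags: B1 = {0, 1, 2, 3}
Tree: (single bag)

A single bag containing all 4 vertices is trivially a valid decomposition of width 3. On the other hand G contains the 4-clique {0, 1, 2, 3}. A clique must lie in a single bag of any decomposition, so no decomposition can have width below 3. The upper and lower bounds meet at 3, so that is the treewidth.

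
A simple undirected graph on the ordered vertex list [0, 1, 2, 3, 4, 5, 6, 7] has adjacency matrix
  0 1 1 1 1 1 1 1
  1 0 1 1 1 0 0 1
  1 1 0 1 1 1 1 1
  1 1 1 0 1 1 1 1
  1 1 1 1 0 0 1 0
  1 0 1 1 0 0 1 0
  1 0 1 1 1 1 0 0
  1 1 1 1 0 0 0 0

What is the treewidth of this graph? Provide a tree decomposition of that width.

Treewidth 4.
One optimal decomposition is:
Bags: B1 = {0, 2, 3, 5, 6}  B2 = {0, 2, 3, 4, 6}  B3 = {0, 1, 2, 3, 4}  B4 = {0, 1, 2, 3, 7}
Tree: B1–B2, B2–B3, B3–B4

Every bag has size at most 5, so the width is 5 − 1 = 4 and tw(G) ≤ 4. Conversely, {0, 1, 2, 3, 4} is a clique of size 5, and the vertices of any clique must share a bag in every tree decomposition; so some bag has ≥ 5 vertices and tw(G) ≥ 4. The upper and lower bounds meet at 4, so that is the treewidth.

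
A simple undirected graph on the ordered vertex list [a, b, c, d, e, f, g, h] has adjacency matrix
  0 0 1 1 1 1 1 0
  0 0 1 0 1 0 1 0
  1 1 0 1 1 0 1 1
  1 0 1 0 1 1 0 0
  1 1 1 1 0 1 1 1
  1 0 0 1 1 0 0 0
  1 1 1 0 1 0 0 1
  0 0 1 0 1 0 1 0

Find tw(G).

A width-3 tree decomposition is:
Bags: B1 = {c, e, g, h}  B2 = {b, c, e, g}  B3 = {a, c, e, g}  B4 = {a, c, d, e}  B5 = {a, d, e, f}
Tree: B1–B2, B1–B3, B3–B4, B4–B5
Each bag holds 4 vertices, so the decomposition has width 3, which upper-bounds the treewidth. Conversely, {a, c, d, e} is a clique of size 4, and the vertices of any clique must share a bag in every tree decomposition; so some bag has ≥ 4 vertices and tw(G) ≥ 3. Hence tw(G) = 3 exactly.

3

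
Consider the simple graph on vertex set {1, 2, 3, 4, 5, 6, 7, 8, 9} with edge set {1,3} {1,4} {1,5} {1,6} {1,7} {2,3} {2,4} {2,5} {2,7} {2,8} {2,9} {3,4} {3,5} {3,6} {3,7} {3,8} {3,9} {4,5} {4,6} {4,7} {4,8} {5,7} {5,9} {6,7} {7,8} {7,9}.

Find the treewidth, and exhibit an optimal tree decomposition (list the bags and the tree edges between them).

Each bag holds 5 vertices, so the decomposition has width 4, which upper-bounds the treewidth. Conversely, {2, 3, 5, 7, 9} is a clique of size 5, and the vertices of any clique must share a bag in every tree decomposition; so some bag has ≥ 5 vertices and tw(G) ≥ 4. Therefore the treewidth is 4.

Treewidth 4.
One such decomposition:
Bags: B1 = {1, 3, 4, 5, 7}  B2 = {2, 3, 4, 5, 7}  B3 = {2, 3, 4, 7, 8}  B4 = {2, 3, 5, 7, 9}  B5 = {1, 3, 4, 6, 7}
Tree: B1–B2, B2–B3, B2–B4, B1–B5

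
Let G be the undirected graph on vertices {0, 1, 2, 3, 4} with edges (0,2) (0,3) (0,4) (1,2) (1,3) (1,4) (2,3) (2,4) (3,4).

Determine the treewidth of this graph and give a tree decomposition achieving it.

Every bag has size at most 4, so the width is 4 − 1 = 3 and tw(G) ≤ 3. Conversely, {0, 2, 3, 4} is a clique of size 4, and the vertices of any clique must share a bag in every tree decomposition; so some bag has ≥ 4 vertices and tw(G) ≥ 3. Therefore the treewidth is 3.

Treewidth 3.
One such decomposition:
Bags: B1 = {1, 2, 3, 4}  B2 = {0, 2, 3, 4}
Tree: B1–B2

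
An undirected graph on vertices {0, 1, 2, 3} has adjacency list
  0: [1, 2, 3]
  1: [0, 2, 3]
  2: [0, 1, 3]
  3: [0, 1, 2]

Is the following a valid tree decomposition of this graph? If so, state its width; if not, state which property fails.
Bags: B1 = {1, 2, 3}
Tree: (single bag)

A tree decomposition must satisfy three properties: every vertex lies in some bag; for every edge, both endpoints lie together in some bag; and for every vertex, the bags containing it form a connected subtree. Here vertex 0 appears in no bag, so the decomposition is invalid.

No — vertex 0 appears in no bag.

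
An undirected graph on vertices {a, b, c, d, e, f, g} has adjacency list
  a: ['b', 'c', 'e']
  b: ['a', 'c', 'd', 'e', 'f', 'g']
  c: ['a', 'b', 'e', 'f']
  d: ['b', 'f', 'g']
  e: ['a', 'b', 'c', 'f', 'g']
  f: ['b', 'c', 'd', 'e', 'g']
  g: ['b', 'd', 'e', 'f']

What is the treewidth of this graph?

A width-3 tree decomposition is:
Bags: B1 = {b, e, f, g}  B2 = {b, c, e, f}  B3 = {b, d, f, g}  B4 = {a, b, c, e}
Tree: B1–B2, B1–B3, B2–B4
The largest bag has 4 vertices, giving width 3; this decomposition certifies tw(G) ≤ 3. For the lower bound, the 4 vertices {a, b, c, e} are pairwise adjacent, and any tree decomposition puts a clique entirely inside one bag — forcing width ≥ 3. The upper and lower bounds meet at 3, so that is the treewidth.

3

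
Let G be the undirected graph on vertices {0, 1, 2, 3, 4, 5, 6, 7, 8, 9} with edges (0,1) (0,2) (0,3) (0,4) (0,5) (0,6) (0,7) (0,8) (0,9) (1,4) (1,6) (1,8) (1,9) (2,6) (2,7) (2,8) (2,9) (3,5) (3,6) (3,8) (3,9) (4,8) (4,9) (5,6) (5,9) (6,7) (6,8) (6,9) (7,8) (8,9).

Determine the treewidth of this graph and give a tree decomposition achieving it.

Every bag has size at most 5, so the width is 5 − 1 = 4 and tw(G) ≤ 4. On the other hand G contains the 5-clique {0, 1, 4, 8, 9}. A clique must lie in a single bag of any decomposition, so no decomposition can have width below 4. Combining the bounds, tw(G) = 4.

Treewidth 4.
Bags: B1 = {0, 1, 6, 8, 9}  B2 = {0, 3, 6, 8, 9}  B3 = {0, 2, 6, 8, 9}  B4 = {0, 1, 4, 8, 9}  B5 = {0, 3, 5, 6, 9}  B6 = {0, 2, 6, 7, 8}
Tree: B1–B2, B2–B3, B1–B4, B2–B5, B3–B6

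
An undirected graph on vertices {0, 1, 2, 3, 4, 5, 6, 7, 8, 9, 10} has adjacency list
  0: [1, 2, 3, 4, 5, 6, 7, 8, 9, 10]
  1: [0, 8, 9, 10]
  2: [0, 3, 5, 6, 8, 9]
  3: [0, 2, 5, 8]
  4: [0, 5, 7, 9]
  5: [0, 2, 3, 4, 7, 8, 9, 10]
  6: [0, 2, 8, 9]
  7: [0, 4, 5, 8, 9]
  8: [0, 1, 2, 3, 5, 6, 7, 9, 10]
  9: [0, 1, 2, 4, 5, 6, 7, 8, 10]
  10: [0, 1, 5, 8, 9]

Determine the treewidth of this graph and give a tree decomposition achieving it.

The largest bag has 5 vertices, giving width 4; this decomposition certifies tw(G) ≤ 4. Conversely, {0, 1, 8, 9, 10} is a clique of size 5, and the vertices of any clique must share a bag in every tree decomposition; so some bag has ≥ 5 vertices and tw(G) ≥ 4. The upper and lower bounds meet at 4, so that is the treewidth.

Treewidth 4.
One such decomposition:
Bags: B1 = {0, 5, 7, 8, 9}  B2 = {0, 2, 5, 8, 9}  B3 = {0, 4, 5, 7, 9}  B4 = {0, 2, 3, 5, 8}  B5 = {0, 2, 6, 8, 9}  B6 = {0, 5, 8, 9, 10}  B7 = {0, 1, 8, 9, 10}
Tree: B1–B2, B1–B3, B2–B4, B2–B5, B1–B6, B6–B7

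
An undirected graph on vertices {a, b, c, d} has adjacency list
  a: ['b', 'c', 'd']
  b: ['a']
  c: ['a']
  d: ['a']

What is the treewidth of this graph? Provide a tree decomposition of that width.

Every bag has size at most 2, so the width is 2 − 1 = 1 and tw(G) ≤ 1. G has an edge, so its treewidth is at least 1. Combining the bounds, tw(G) = 1.

Treewidth 1.
One such decomposition:
Bags: B1 = {a, d}  B2 = {a, b}  B3 = {a, c}
Tree: B1–B2, B1–B3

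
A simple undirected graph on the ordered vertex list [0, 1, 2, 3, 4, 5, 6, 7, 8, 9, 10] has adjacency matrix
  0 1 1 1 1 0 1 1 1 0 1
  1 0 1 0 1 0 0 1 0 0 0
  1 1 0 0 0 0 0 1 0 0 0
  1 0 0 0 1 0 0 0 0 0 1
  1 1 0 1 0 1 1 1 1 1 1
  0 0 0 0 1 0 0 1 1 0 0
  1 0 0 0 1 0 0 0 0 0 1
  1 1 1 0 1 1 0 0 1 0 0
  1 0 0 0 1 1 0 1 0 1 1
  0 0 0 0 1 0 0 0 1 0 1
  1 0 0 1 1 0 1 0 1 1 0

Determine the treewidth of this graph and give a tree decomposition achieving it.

Treewidth 3.
One optimal decomposition is:
Bags: B1 = {0, 4, 8, 10}  B2 = {0, 4, 7, 8}  B3 = {0, 3, 4, 10}  B4 = {0, 1, 4, 7}  B5 = {4, 5, 7, 8}  B6 = {0, 1, 2, 7}  B7 = {4, 8, 9, 10}  B8 = {0, 4, 6, 10}
Tree: B1–B2, B1–B3, B2–B4, B2–B5, B4–B6, B1–B7, B3–B8

Every bag has size at most 4, so the width is 4 − 1 = 3 and tw(G) ≤ 3. Conversely, {0, 1, 2, 7} is a clique of size 4, and the vertices of any clique must share a bag in every tree decomposition; so some bag has ≥ 4 vertices and tw(G) ≥ 3. The upper and lower bounds meet at 3, so that is the treewidth.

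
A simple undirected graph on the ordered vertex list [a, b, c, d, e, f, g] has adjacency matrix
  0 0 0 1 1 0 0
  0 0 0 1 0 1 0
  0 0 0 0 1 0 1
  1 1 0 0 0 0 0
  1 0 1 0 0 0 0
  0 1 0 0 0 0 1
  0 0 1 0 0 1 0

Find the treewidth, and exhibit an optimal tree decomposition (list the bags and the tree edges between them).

The largest bag has 3 vertices, giving width 2; this decomposition certifies tw(G) ≤ 2. The edges g–c–e–a–d–b–f–g form a cycle, so G is not a tree and its treewidth is at least 2. Combining the bounds, tw(G) = 2.

Treewidth 2.
One such decomposition:
Bags: B1 = {c, e, g}  B2 = {a, e, g}  B3 = {a, d, g}  B4 = {b, d, g}  B5 = {b, f, g}
Tree: B1–B2, B2–B3, B3–B4, B4–B5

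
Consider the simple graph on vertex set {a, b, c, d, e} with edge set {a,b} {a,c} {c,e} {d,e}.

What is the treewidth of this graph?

A width-1 tree decomposition is:
Bags: B1 = {d, e}  B2 = {c, e}  B3 = {a, c}  B4 = {a, b}
Tree: B1–B2, B2–B3, B3–B4
The largest bag has 2 vertices, giving width 1; this decomposition certifies tw(G) ≤ 1. Any graph with an edge has treewidth ≥ 1, and G has the edge d–e. The upper and lower bounds meet at 1, so that is the treewidth.

1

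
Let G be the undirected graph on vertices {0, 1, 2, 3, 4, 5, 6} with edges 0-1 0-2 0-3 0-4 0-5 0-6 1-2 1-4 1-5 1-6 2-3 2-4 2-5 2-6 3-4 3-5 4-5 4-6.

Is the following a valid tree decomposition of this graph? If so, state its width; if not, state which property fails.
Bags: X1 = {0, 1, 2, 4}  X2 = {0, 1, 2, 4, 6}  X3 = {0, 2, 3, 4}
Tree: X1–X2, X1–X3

No — vertex 5 appears in no bag.

A tree decomposition must satisfy three properties: every vertex lies in some bag; for every edge, both endpoints lie together in some bag; and for every vertex, the bags containing it form a connected subtree. Here vertex 5 appears in no bag, so the decomposition is invalid.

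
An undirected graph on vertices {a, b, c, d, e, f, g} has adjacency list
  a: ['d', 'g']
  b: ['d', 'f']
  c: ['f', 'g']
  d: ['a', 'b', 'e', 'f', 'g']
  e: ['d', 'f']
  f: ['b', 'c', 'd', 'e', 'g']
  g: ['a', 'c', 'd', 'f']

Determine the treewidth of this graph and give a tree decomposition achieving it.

Treewidth 2.
One such decomposition:
Bags: B1 = {d, f, g}  B2 = {a, d, g}  B3 = {d, e, f}  B4 = {c, f, g}  B5 = {b, d, f}
Tree: B1–B2, B1–B3, B1–B4, B1–B5

Every bag has size at most 3, so the width is 3 − 1 = 2 and tw(G) ≤ 2. For the lower bound, the 3 vertices {a, d, g} are pairwise adjacent, and any tree decomposition puts a clique entirely inside one bag — forcing width ≥ 2. The upper and lower bounds meet at 2, so that is the treewidth.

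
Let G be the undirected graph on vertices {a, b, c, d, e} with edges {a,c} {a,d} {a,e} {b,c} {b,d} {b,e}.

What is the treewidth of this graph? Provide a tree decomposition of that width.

Every bag has size at most 3, so the width is 3 − 1 = 2 and tw(G) ≤ 2. For the lower bound, G contains the cycle b–c–a–e–b, so G is not a forest; only forests have treewidth ≤ 1, hence tw(G) ≥ 2. Hence tw(G) = 2 exactly.

Treewidth 2.
One such decomposition:
Bags: B1 = {a, b, c}  B2 = {a, b, e}  B3 = {a, b, d}
Tree: B1–B2, B2–B3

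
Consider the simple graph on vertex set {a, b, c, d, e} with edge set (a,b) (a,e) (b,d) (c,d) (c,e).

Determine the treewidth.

2

A width-2 tree decomposition is:
Bags: B1 = {c, d, e}  B2 = {b, d, e}  B3 = {a, b, e}
Tree: B1–B2, B2–B3
The largest bag has 3 vertices, giving width 2; this decomposition certifies tw(G) ≤ 2. The edges e–c–d–b–a–e form a cycle, so G is not a tree and its treewidth is at least 2. Combining the bounds, tw(G) = 2.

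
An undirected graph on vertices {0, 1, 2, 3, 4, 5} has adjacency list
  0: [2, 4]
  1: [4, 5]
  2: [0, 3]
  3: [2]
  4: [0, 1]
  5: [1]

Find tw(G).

A width-1 tree decomposition is:
Bags: B1 = {2, 3}  B2 = {0, 2}  B3 = {0, 4}  B4 = {1, 4}  B5 = {1, 5}
Tree: B1–B2, B2–B3, B3–B4, B4–B5
The largest bag has 2 vertices, giving width 1; this decomposition certifies tw(G) ≤ 1. G has an edge, so its treewidth is at least 1. The upper and lower bounds meet at 1, so that is the treewidth.

1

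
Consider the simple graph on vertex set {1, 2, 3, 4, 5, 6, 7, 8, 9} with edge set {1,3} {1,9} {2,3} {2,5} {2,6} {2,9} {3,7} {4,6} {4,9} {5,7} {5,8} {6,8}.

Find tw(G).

3

A width-3 tree decomposition is:
Bags: B1 = {1, 3, 5, 7}  B2 = {1, 2, 3, 5}  B3 = {1, 2, 5, 9}  B4 = {2, 5, 8, 9}  B5 = {2, 6, 8, 9}  B6 = {4, 6, 8, 9}
Tree: B1–B2, B2–B3, B3–B4, B4–B5, B5–B6
The largest bag has 4 vertices, giving width 3; this decomposition certifies tw(G) ≤ 3. For the lower bound: the 4 vertex sets {1,3,7}, {5}, {2}, {4,6,8,9} are disjoint, each induces a connected subgraph, and every pair is joined by at least one edge of G. Contracting each set to a single vertex therefore yields K_{4} as a minor, and since treewidth is minor-monotone, tw(G) ≥ tw(K_{4}) = 3. Therefore the treewidth is 3.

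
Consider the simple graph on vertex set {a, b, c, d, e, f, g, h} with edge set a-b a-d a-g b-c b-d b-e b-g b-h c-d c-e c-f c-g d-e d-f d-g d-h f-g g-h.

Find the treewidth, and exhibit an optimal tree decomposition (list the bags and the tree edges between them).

Every bag has size at most 4, so the width is 4 − 1 = 3 and tw(G) ≤ 3. On the other hand G contains the 4-clique {c, d, f, g}. A clique must lie in a single bag of any decomposition, so no decomposition can have width below 3. Hence tw(G) = 3 exactly.

Treewidth 3.
One optimal decomposition is:
Bags: B1 = {a, b, d, g}  B2 = {b, c, d, g}  B3 = {b, d, g, h}  B4 = {c, d, f, g}  B5 = {b, c, d, e}
Tree: B1–B2, B1–B3, B2–B4, B2–B5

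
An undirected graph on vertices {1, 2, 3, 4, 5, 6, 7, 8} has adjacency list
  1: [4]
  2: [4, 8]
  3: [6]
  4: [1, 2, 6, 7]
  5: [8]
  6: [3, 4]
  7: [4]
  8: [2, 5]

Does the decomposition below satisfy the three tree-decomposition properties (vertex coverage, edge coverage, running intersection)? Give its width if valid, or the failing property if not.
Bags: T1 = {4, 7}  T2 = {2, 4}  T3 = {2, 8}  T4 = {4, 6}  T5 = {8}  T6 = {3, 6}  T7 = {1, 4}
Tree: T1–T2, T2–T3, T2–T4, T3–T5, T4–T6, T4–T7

No — vertex 5 appears in no bag.

A tree decomposition must satisfy three properties: every vertex lies in some bag; for every edge, both endpoints lie together in some bag; and for every vertex, the bags containing it form a connected subtree. Here vertex 5 appears in no bag, so the decomposition is invalid.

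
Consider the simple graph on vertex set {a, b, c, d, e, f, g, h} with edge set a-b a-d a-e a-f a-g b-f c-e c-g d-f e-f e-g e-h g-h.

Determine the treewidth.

2

A width-2 tree decomposition is:
Bags: B1 = {a, e, f}  B2 = {a, e, g}  B3 = {a, b, f}  B4 = {a, d, f}  B5 = {e, g, h}  B6 = {c, e, g}
Tree: B1–B2, B1–B3, B3–B4, B2–B5, B5–B6
The largest bag has 3 vertices, giving width 2; this decomposition certifies tw(G) ≤ 2. Conversely, {e, g, h} is a clique of size 3, and the vertices of any clique must share a bag in every tree decomposition; so some bag has ≥ 3 vertices and tw(G) ≥ 2. Therefore the treewidth is 2.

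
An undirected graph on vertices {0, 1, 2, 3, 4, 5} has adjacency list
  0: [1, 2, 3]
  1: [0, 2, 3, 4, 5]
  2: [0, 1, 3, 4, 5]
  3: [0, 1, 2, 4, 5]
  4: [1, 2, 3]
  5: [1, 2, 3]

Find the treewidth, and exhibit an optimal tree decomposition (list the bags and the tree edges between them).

Every bag has size at most 4, so the width is 4 − 1 = 3 and tw(G) ≤ 3. On the other hand G contains the 4-clique {0, 1, 2, 3}. A clique must lie in a single bag of any decomposition, so no decomposition can have width below 3. Therefore the treewidth is 3.

Treewidth 3.
One optimal decomposition is:
Bags: B1 = {0, 1, 2, 3}  B2 = {1, 2, 3, 4}  B3 = {1, 2, 3, 5}
Tree: B1–B2, B1–B3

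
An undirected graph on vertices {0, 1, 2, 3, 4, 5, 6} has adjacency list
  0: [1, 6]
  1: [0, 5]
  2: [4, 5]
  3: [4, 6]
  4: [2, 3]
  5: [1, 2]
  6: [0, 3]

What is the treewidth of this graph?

2

A width-2 tree decomposition is:
Bags: B1 = {0, 3, 6}  B2 = {0, 1, 3}  B3 = {1, 3, 5}  B4 = {2, 3, 5}  B5 = {2, 3, 4}
Tree: B1–B2, B2–B3, B3–B4, B4–B5
The largest bag has 3 vertices, giving width 2; this decomposition certifies tw(G) ≤ 2. For the lower bound, G contains the cycle 3–6–0–1–5–2–4–3, so G is not a forest; only forests have treewidth ≤ 1, hence tw(G) ≥ 2. Combining the bounds, tw(G) = 2.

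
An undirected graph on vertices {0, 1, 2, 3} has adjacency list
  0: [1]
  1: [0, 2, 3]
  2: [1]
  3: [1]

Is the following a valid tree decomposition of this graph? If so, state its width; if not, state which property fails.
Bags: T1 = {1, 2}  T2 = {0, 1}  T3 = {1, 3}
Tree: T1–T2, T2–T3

Yes; width 1.

Every vertex of G appears in some bag (union = {0, 1, 2, 3}); every edge is covered by a bag; and for each vertex v the set of bags containing v is connected in the bag tree. The decomposition is therefore valid. The largest bag has 2 vertices, so the width is 1.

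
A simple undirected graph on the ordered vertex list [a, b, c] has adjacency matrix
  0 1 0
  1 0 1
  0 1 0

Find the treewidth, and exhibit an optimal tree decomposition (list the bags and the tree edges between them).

Every bag has size at most 2, so the width is 2 − 1 = 1 and tw(G) ≤ 1. Since G has at least one edge (e.g. b–a), it is not an edgeless graph, so tw(G) ≥ 1. Therefore the treewidth is 1.

Treewidth 1.
Bags: B1 = {a, b}  B2 = {b, c}
Tree: B1–B2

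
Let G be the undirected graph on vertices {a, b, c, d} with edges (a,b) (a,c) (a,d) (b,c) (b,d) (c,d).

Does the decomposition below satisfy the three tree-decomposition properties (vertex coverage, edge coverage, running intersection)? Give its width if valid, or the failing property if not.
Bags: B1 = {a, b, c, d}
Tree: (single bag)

Every vertex of G appears in some bag (union = {a, b, c, d}); every edge is covered by a bag; and for each vertex v the set of bags containing v is connected in the bag tree. The decomposition is therefore valid. The largest bag has 4 vertices, so the width is 3.

Yes; width 3.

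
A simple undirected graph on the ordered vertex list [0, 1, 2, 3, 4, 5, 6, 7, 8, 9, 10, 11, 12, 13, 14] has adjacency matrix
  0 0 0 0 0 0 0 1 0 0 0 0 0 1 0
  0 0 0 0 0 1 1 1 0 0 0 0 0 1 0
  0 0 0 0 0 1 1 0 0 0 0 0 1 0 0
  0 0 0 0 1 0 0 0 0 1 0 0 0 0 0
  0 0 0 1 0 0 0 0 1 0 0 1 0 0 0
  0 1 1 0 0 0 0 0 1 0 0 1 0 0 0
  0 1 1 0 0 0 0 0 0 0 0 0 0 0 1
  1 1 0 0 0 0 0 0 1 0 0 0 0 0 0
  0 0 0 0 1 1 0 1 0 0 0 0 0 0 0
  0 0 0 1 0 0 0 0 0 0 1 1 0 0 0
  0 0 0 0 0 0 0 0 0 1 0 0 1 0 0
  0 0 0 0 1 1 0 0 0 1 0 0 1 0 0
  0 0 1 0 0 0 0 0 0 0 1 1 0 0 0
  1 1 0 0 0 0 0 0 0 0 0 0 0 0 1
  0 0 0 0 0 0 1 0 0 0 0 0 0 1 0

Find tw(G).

3

A width-3 tree decomposition is:
Bags: B1 = {0, 7, 13, 14}  B2 = {1, 7, 13, 14}  B3 = {1, 6, 7, 14}  B4 = {1, 6, 7, 8}  B5 = {1, 5, 6, 8}  B6 = {2, 5, 6, 8}  B7 = {2, 4, 5, 8}  B8 = {2, 4, 5, 11}  B9 = {2, 4, 11, 12}  B10 = {3, 4, 11, 12}  B11 = {3, 9, 11, 12}  B12 = {3, 9, 10, 12}
Tree: B1–B2, B2–B3, B3–B4, B4–B5, B5–B6, B6–B7, B7–B8, B8–B9, B9–B10, B10–B11, B11–B12
The largest bag has 4 vertices, giving width 3; this decomposition certifies tw(G) ≤ 3. For the lower bound: the 4 vertex sets {0,13,14}, {7}, {1}, {2,5,6,8} are disjoint, each induces a connected subgraph, and every pair is joined by at least one edge of G. Contracting each set to a single vertex therefore yields K_{4} as a minor, and since treewidth is minor-monotone, tw(G) ≥ tw(K_{4}) = 3. Therefore the treewidth is 3.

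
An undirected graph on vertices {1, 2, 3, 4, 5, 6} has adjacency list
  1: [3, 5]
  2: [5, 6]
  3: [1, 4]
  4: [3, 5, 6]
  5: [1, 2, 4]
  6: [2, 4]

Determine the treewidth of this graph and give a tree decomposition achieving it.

The largest bag has 3 vertices, giving width 2; this decomposition certifies tw(G) ≤ 2. Since 6–2–5–4–6 is a cycle in G, G is not acyclic. Forests are exactly the graphs of treewidth ≤ 1, so tw(G) ≥ 2. The upper and lower bounds meet at 2, so that is the treewidth.

Treewidth 2.
One optimal decomposition is:
Bags: B1 = {2, 4, 6}  B2 = {2, 4, 5}  B3 = {3, 4, 5}  B4 = {1, 3, 5}
Tree: B1–B2, B2–B3, B3–B4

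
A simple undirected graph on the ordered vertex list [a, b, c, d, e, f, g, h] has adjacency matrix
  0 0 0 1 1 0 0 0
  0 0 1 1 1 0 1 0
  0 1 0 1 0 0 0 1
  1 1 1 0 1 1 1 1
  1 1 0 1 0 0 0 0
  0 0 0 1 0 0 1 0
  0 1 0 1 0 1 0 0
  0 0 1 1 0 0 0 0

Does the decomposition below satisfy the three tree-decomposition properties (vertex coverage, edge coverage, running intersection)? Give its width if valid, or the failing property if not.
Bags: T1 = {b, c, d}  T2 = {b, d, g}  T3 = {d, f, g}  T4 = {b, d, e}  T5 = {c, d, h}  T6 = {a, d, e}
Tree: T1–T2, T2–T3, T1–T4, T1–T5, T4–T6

Every vertex of G appears in some bag (union = {a, b, c, d, e, f, g, h}); every edge is covered by a bag; and for each vertex v the set of bags containing v is connected in the bag tree. The decomposition is therefore valid. The largest bag has 3 vertices, so the width is 2.

Yes; width 2.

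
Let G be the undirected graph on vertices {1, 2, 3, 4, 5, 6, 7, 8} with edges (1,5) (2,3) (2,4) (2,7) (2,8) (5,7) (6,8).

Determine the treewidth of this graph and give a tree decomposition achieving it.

Each bag holds 2 vertices, so the decomposition has width 1, which upper-bounds the treewidth. G has an edge, so its treewidth is at least 1. Combining the bounds, tw(G) = 1.

Treewidth 1.
One such decomposition:
Bags: B1 = {2, 7}  B2 = {2, 8}  B3 = {5, 7}  B4 = {1, 5}  B5 = {2, 4}  B6 = {6, 8}  B7 = {2, 3}
Tree: B1–B2, B1–B3, B3–B4, B2–B5, B2–B6, B2–B7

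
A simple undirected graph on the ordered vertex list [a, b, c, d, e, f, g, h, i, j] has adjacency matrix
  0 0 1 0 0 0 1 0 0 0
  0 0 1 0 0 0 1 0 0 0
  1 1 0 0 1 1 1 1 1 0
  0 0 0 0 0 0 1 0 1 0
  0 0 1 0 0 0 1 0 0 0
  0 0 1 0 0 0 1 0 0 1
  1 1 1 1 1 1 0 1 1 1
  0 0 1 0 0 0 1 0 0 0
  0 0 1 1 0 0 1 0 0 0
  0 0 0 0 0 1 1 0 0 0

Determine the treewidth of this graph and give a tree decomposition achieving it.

Every bag has size at most 3, so the width is 3 − 1 = 2 and tw(G) ≤ 2. For the lower bound, the 3 vertices {d, g, i} are pairwise adjacent, and any tree decomposition puts a clique entirely inside one bag — forcing width ≥ 2. The upper and lower bounds meet at 2, so that is the treewidth.

Treewidth 2.
One optimal decomposition is:
Bags: B1 = {c, f, g}  B2 = {c, g, h}  B3 = {c, e, g}  B4 = {b, c, g}  B5 = {c, g, i}  B6 = {f, g, j}  B7 = {d, g, i}  B8 = {a, c, g}
Tree: B1–B2, B1–B3, B3–B4, B1–B5, B1–B6, B5–B7, B4–B8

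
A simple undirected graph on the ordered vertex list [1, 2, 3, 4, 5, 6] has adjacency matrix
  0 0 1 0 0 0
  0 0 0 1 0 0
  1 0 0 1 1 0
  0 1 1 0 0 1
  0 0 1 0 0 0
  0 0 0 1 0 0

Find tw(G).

A width-1 tree decomposition is:
Bags: B1 = {3, 4}  B2 = {3, 5}  B3 = {1, 3}  B4 = {4, 6}  B5 = {2, 4}
Tree: B1–B2, B2–B3, B1–B4, B1–B5
The largest bag has 2 vertices, giving width 1; this decomposition certifies tw(G) ≤ 1. Any graph with an edge has treewidth ≥ 1, and G has the edge 4–3. The upper and lower bounds meet at 1, so that is the treewidth.

1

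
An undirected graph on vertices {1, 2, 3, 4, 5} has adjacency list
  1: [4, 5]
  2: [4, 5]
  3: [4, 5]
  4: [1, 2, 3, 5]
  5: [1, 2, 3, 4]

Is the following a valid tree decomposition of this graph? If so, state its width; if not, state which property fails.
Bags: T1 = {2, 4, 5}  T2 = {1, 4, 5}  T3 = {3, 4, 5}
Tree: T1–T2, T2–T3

Yes; width 2.

Every vertex of G appears in some bag (union = {1, 2, 3, 4, 5}); every edge is covered by a bag; and for each vertex v the set of bags containing v is connected in the bag tree. The decomposition is therefore valid. The largest bag has 3 vertices, so the width is 2.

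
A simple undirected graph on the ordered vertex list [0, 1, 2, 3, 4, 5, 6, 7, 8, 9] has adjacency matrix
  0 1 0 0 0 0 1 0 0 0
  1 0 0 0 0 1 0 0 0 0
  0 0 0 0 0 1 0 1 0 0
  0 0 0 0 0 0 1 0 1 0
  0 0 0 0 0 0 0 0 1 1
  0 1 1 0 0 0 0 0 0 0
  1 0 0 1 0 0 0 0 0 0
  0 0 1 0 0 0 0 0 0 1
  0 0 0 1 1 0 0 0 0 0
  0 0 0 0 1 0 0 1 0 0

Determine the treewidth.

A width-2 tree decomposition is:
Bags: B1 = {3, 4, 8}  B2 = {3, 4, 6}  B3 = {0, 4, 6}  B4 = {0, 1, 4}  B5 = {1, 4, 5}  B6 = {2, 4, 5}  B7 = {2, 4, 7}  B8 = {4, 7, 9}
Tree: B1–B2, B2–B3, B3–B4, B4–B5, B5–B6, B6–B7, B7–B8
Every bag has size at most 3, so the width is 3 − 1 = 2 and tw(G) ≤ 2. For the lower bound, G contains the cycle 4–8–3–6–0–1–5–2–7–9–4, so G is not a forest; only forests have treewidth ≤ 1, hence tw(G) ≥ 2. Combining the bounds, tw(G) = 2.

2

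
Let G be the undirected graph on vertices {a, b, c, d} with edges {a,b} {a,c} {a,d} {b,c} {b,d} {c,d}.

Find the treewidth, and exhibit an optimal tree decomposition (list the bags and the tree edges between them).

Treewidth 3.
One such decomposition:
Bags: B1 = {a, b, c, d}
Tree: (single bag)

With just one bag of size 4, the width is 4 − 1 = 3, so tw(G) ≤ 3. For the lower bound, the 4 vertices {a, b, c, d} are pairwise adjacent, and any tree decomposition puts a clique entirely inside one bag — forcing width ≥ 3. Therefore the treewidth is 3.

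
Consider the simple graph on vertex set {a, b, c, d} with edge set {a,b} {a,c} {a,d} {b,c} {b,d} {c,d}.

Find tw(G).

3

A width-3 tree decomposition is:
Bags: B1 = {a, b, c, d}
Tree: (single bag)
A single bag containing all 4 vertices is trivially a valid decomposition of width 3. On the other hand G contains the 4-clique {a, b, c, d}. A clique must lie in a single bag of any decomposition, so no decomposition can have width below 3. The upper and lower bounds meet at 3, so that is the treewidth.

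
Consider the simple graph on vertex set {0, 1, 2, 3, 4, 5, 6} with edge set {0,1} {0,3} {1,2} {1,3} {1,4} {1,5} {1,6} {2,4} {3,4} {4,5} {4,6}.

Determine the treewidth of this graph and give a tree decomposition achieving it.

Every bag has size at most 3, so the width is 3 − 1 = 2 and tw(G) ≤ 2. For the lower bound, the 3 vertices {0, 1, 3} are pairwise adjacent, and any tree decomposition puts a clique entirely inside one bag — forcing width ≥ 2. Combining the bounds, tw(G) = 2.

Treewidth 2.
One such decomposition:
Bags: B1 = {1, 4, 5}  B2 = {1, 3, 4}  B3 = {1, 2, 4}  B4 = {1, 4, 6}  B5 = {0, 1, 3}
Tree: B1–B2, B2–B3, B1–B4, B2–B5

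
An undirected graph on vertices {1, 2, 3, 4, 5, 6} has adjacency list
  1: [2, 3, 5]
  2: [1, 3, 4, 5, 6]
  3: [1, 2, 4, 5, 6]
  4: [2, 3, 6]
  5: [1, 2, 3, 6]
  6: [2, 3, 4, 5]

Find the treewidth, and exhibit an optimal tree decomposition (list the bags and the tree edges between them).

The largest bag has 4 vertices, giving width 3; this decomposition certifies tw(G) ≤ 3. On the other hand G contains the 4-clique {2, 3, 4, 6}. A clique must lie in a single bag of any decomposition, so no decomposition can have width below 3. The upper and lower bounds meet at 3, so that is the treewidth.

Treewidth 3.
One such decomposition:
Bags: B1 = {1, 2, 3, 5}  B2 = {2, 3, 5, 6}  B3 = {2, 3, 4, 6}
Tree: B1–B2, B2–B3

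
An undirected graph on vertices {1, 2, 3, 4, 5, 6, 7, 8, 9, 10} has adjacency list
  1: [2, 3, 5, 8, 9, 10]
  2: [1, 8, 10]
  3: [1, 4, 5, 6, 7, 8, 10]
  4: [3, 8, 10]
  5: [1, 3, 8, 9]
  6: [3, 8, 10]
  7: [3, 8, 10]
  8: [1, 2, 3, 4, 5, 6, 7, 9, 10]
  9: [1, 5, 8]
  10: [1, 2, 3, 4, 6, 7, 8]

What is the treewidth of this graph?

A width-3 tree decomposition is:
Bags: B1 = {3, 4, 8, 10}  B2 = {3, 7, 8, 10}  B3 = {1, 3, 8, 10}  B4 = {1, 2, 8, 10}  B5 = {3, 6, 8, 10}  B6 = {1, 3, 5, 8}  B7 = {1, 5, 8, 9}
Tree: B1–B2, B1–B3, B3–B4, B1–B5, B3–B6, B6–B7
Every bag has size at most 4, so the width is 4 − 1 = 3 and tw(G) ≤ 3. For the lower bound, the 4 vertices {1, 5, 8, 9} are pairwise adjacent, and any tree decomposition puts a clique entirely inside one bag — forcing width ≥ 3. Combining the bounds, tw(G) = 3.

3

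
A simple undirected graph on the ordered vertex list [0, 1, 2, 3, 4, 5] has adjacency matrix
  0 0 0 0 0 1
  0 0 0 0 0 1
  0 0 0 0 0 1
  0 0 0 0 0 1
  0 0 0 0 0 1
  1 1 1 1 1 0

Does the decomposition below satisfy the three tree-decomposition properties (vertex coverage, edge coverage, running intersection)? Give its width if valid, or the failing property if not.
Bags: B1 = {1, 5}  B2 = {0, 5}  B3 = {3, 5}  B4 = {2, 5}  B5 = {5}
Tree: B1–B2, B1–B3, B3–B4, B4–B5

No — vertex 4 appears in no bag.

A tree decomposition must satisfy three properties: every vertex lies in some bag; for every edge, both endpoints lie together in some bag; and for every vertex, the bags containing it form a connected subtree. Here vertex 4 appears in no bag, so the decomposition is invalid.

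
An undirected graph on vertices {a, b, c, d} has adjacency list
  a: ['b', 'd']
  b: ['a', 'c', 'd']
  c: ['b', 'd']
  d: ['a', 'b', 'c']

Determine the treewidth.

2

A width-2 tree decomposition is:
Bags: B1 = {b, c, d}  B2 = {a, b, d}
Tree: B1–B2
Every bag has size at most 3, so the width is 3 − 1 = 2 and tw(G) ≤ 2. On the other hand G contains the 3-clique {b, c, d}. A clique must lie in a single bag of any decomposition, so no decomposition can have width below 2. The upper and lower bounds meet at 2, so that is the treewidth.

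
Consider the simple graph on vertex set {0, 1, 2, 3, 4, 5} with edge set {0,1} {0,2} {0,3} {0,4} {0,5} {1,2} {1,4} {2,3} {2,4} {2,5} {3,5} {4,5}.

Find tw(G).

3

A width-3 tree decomposition is:
Bags: B1 = {0, 1, 2, 4}  B2 = {0, 2, 4, 5}  B3 = {0, 2, 3, 5}
Tree: B1–B2, B2–B3
The largest bag has 4 vertices, giving width 3; this decomposition certifies tw(G) ≤ 3. Conversely, {0, 2, 3, 5} is a clique of size 4, and the vertices of any clique must share a bag in every tree decomposition; so some bag has ≥ 4 vertices and tw(G) ≥ 3. Combining the bounds, tw(G) = 3.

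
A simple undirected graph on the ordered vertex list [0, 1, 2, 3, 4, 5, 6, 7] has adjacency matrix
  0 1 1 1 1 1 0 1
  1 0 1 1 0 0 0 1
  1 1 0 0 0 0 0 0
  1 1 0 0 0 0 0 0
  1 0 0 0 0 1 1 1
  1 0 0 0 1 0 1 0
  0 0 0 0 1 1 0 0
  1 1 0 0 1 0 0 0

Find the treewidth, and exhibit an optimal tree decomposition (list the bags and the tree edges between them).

The largest bag has 3 vertices, giving width 2; this decomposition certifies tw(G) ≤ 2. On the other hand G contains the 3-clique {0, 1, 2}. A clique must lie in a single bag of any decomposition, so no decomposition can have width below 2. Combining the bounds, tw(G) = 2.

Treewidth 2.
One such decomposition:
Bags: B1 = {0, 1, 3}  B2 = {0, 1, 7}  B3 = {0, 4, 7}  B4 = {0, 1, 2}  B5 = {0, 4, 5}  B6 = {4, 5, 6}
Tree: B1–B2, B2–B3, B1–B4, B3–B5, B5–B6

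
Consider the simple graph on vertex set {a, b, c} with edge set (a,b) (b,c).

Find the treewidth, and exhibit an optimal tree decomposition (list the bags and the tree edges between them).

The largest bag has 2 vertices, giving width 1; this decomposition certifies tw(G) ≤ 1. Since G has at least one edge (e.g. c–b), it is not an edgeless graph, so tw(G) ≥ 1. Therefore the treewidth is 1.

Treewidth 1.
One optimal decomposition is:
Bags: B1 = {b, c}  B2 = {a, b}
Tree: B1–B2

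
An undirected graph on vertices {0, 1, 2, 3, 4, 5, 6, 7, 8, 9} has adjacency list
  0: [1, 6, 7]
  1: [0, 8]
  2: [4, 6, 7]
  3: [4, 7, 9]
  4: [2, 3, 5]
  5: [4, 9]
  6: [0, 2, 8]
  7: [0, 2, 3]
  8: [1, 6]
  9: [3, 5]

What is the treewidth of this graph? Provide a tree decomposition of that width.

The largest bag has 3 vertices, giving width 2; this decomposition certifies tw(G) ≤ 2. The edges 1–8–6–0–1 form a cycle, so G is not a tree and its treewidth is at least 2. Combining the bounds, tw(G) = 2.

Treewidth 2.
One optimal decomposition is:
Bags: B1 = {0, 1, 8}  B2 = {0, 6, 8}  B3 = {0, 6, 7}  B4 = {2, 6, 7}  B5 = {2, 3, 7}  B6 = {2, 3, 4}  B7 = {3, 4, 9}  B8 = {4, 5, 9}
Tree: B1–B2, B2–B3, B3–B4, B4–B5, B5–B6, B6–B7, B7–B8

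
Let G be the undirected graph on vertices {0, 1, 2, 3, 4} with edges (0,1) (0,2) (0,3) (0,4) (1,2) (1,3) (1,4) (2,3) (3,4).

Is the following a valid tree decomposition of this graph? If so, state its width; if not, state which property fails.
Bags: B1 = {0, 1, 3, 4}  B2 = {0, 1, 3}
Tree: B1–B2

No — vertex 2 appears in no bag.

A tree decomposition must satisfy three properties: every vertex lies in some bag; for every edge, both endpoints lie together in some bag; and for every vertex, the bags containing it form a connected subtree. Here vertex 2 appears in no bag, so the decomposition is invalid.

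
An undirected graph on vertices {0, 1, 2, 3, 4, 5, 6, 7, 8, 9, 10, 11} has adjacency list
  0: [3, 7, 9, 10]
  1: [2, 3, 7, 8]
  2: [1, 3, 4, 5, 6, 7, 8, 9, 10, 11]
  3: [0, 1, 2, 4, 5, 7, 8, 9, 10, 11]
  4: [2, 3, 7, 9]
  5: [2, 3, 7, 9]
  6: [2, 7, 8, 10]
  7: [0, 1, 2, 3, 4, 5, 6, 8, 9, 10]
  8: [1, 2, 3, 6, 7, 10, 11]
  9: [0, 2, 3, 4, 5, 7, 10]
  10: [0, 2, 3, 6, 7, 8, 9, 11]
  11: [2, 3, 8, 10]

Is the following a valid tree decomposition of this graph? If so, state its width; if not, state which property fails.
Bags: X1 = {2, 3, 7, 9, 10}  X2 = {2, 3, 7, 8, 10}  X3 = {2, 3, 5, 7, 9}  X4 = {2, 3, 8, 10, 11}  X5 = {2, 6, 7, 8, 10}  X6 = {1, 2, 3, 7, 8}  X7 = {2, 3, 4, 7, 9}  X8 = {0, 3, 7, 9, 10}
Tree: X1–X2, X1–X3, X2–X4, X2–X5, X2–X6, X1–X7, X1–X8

Yes; width 4.

Vertex coverage: the bags together contain {0, 1, 2, 3, 4, 5, 6, 7, 8, 9, 10, 11}, the full vertex set. Edge coverage: each edge of G has both endpoints in at least one bag. Running intersection: for every vertex, the bags containing it form a connected subtree. All three properties hold, so this is a valid tree decomposition of width max|bag| − 1 = 4, and hence tw(G) ≤ 4.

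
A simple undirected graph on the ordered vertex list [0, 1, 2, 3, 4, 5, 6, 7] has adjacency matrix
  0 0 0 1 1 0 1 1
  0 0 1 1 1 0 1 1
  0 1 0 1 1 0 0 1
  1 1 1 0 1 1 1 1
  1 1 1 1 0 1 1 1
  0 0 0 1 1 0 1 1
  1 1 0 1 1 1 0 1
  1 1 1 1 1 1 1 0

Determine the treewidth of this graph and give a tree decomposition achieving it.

Treewidth 4.
One optimal decomposition is:
Bags: B1 = {1, 3, 4, 6, 7}  B2 = {3, 4, 5, 6, 7}  B3 = {0, 3, 4, 6, 7}  B4 = {1, 2, 3, 4, 7}
Tree: B1–B2, B2–B3, B1–B4

The largest bag has 5 vertices, giving width 4; this decomposition certifies tw(G) ≤ 4. For the lower bound, the 5 vertices {1, 2, 3, 4, 7} are pairwise adjacent, and any tree decomposition puts a clique entirely inside one bag — forcing width ≥ 4. The upper and lower bounds meet at 4, so that is the treewidth.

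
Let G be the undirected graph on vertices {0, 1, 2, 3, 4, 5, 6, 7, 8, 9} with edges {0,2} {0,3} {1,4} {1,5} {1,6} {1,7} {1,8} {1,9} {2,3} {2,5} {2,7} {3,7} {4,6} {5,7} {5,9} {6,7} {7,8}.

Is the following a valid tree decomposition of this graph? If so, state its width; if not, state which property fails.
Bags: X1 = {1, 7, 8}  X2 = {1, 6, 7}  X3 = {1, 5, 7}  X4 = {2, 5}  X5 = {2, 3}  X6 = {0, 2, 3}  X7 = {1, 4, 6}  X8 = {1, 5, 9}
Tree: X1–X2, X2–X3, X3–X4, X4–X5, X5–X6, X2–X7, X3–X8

No — edge (7,2) lies in no bag.

A tree decomposition must satisfy three properties: every vertex lies in some bag; for every edge, both endpoints lie together in some bag; and for every vertex, the bags containing it form a connected subtree. Here edge (7,2) lies in no bag, so the decomposition is invalid.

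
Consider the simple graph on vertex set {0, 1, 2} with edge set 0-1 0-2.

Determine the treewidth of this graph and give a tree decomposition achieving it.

Treewidth 1.
One optimal decomposition is:
Bags: B1 = {0, 1}  B2 = {0, 2}
Tree: B1–B2

The largest bag has 2 vertices, giving width 1; this decomposition certifies tw(G) ≤ 1. G has an edge, so its treewidth is at least 1. The upper and lower bounds meet at 1, so that is the treewidth.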